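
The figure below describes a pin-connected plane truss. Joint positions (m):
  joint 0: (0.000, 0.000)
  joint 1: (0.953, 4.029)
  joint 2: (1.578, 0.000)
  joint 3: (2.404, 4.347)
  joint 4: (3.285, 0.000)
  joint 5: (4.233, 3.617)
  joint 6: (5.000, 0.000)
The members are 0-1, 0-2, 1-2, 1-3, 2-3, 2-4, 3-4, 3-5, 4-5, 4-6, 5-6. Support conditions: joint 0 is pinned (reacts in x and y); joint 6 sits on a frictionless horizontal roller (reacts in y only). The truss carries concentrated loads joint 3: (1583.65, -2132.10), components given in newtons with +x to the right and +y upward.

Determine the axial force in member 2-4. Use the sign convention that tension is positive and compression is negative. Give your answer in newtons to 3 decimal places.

1434.422

N=7 nodes, M=11 members, R=3 reactions → 2N=14, M+R=14
member 0 (0-1): L=4.1402, (cx,cy)=(0.2302,0.9731)
member 1 (0-2): L=1.5780, (cx,cy)=(1.0000,0.0000)
member 2 (1-2): L=4.0772, (cx,cy)=(0.1533,-0.9882)
member 3 (1-3): L=1.4854, (cx,cy)=(0.9768,0.2141)
member 4 (2-3): L=4.4248, (cx,cy)=(0.1867,0.9824)
member 5 (2-4): L=1.7070, (cx,cy)=(1.0000,0.0000)
member 6 (3-4): L=4.4354, (cx,cy)=(0.1986,-0.9801)
member 7 (3-5): L=1.9693, (cx,cy)=(0.9288,-0.3707)
member 8 (4-5): L=3.7392, (cx,cy)=(0.2535,0.9673)
member 9 (4-6): L=1.7150, (cx,cy)=(1.0000,0.0000)
member 10 (5-6): L=3.6974, (cx,cy)=(0.2074,-0.9782)
solve A·x = −loads:
  F[0-1] = +277.2849 N (tension)
  F[0-2] = +1519.8236 N (tension)
  F[1-2] = -250.3981 N (compression)
  F[1-3] = +104.6362 N (tension)
  F[2-3] = +251.8661 N (tension)
  F[2-4] = +1434.4223 N (tension)
  F[3-4] = -2030.8977 N (compression)
  F[3-5] = -1110.1128 N (compression)
  F[4-5] = +2057.6612 N (tension)
  F[4-6] = +509.3412 N (tension)
  F[5-6] = -2455.3491 N (compression)
  Rx@0 = -1583.6500 N
  Ry@0 = -269.8390 N
  Ry@6 = +2401.9390 N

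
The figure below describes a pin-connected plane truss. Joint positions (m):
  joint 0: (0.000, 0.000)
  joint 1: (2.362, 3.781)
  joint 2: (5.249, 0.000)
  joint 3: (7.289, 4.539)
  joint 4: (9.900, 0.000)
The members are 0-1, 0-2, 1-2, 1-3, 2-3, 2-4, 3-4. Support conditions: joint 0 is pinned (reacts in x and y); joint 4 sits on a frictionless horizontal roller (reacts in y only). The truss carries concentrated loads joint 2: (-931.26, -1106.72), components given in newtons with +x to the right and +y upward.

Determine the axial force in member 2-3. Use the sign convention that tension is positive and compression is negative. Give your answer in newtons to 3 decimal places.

752.273

N=5 nodes, M=7 members, R=3 reactions → 2N=10, M+R=10
member 0 (0-1): L=4.4581, (cx,cy)=(0.5298,0.8481)
member 1 (0-2): L=5.2490, (cx,cy)=(1.0000,0.0000)
member 2 (1-2): L=4.7572, (cx,cy)=(0.6069,-0.7948)
member 3 (1-3): L=4.9850, (cx,cy)=(0.9884,0.1521)
member 4 (2-3): L=4.9764, (cx,cy)=(0.4099,0.9121)
member 5 (2-4): L=4.6510, (cx,cy)=(1.0000,0.0000)
member 6 (3-4): L=5.2364, (cx,cy)=(0.4986,-0.8668)
solve A·x = −loads:
  F[0-1] = -613.0499 N (compression)
  F[0-2] = -606.4554 N (compression)
  F[1-2] = +529.1419 N (tension)
  F[1-3] = -653.5257 N (compression)
  F[2-3] = +752.2734 N (tension)
  F[2-4] = +337.5405 N (tension)
  F[3-4] = -676.9419 N (compression)
  Rx@0 = +931.2600 N
  Ry@0 = +519.9348 N
  Ry@4 = +586.7852 N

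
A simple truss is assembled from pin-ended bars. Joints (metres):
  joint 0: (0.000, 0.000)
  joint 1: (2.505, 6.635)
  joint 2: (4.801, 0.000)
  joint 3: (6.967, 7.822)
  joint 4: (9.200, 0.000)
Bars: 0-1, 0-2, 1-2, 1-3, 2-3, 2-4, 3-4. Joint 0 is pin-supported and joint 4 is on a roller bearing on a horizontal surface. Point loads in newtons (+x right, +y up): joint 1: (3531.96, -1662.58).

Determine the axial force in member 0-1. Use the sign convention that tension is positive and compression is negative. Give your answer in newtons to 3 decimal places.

N=5 nodes, M=7 members, R=3 reactions → 2N=10, M+R=10
member 0 (0-1): L=7.0921, (cx,cy)=(0.3532,0.9355)
member 1 (0-2): L=4.8010, (cx,cy)=(1.0000,0.0000)
member 2 (1-2): L=7.0210, (cx,cy)=(0.3270,-0.9450)
member 3 (1-3): L=4.6172, (cx,cy)=(0.9664,0.2571)
member 4 (2-3): L=8.1164, (cx,cy)=(0.2669,0.9637)
member 5 (2-4): L=4.3990, (cx,cy)=(1.0000,0.0000)
member 6 (3-4): L=8.1345, (cx,cy)=(0.2745,-0.9616)
solve A·x = −loads:
  F[0-1] = +1429.4838 N (tension)
  F[0-2] = +3027.0540 N (tension)
  F[1-2] = -3687.1590 N (compression)
  F[1-3] = -1884.6318 N (compression)
  F[2-3] = +3615.5582 N (tension)
  F[2-4] = +856.4094 N (tension)
  F[3-4] = -3119.7743 N (compression)
  Rx@0 = -3531.9600 N
  Ry@0 = -1337.3458 N
  Ry@4 = +2999.9258 N

1429.484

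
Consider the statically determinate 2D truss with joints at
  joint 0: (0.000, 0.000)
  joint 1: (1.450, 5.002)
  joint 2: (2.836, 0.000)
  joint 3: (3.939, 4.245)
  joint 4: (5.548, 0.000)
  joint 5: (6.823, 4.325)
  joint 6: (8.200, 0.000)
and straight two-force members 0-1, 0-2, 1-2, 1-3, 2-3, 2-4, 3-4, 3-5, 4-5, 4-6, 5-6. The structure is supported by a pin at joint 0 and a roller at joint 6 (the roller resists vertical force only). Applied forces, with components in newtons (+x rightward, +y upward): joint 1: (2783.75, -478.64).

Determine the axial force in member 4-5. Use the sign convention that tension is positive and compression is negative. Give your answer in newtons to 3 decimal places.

1890.449

N=7 nodes, M=11 members, R=3 reactions → 2N=14, M+R=14
member 0 (0-1): L=5.2079, (cx,cy)=(0.2784,0.9605)
member 1 (0-2): L=2.8360, (cx,cy)=(1.0000,0.0000)
member 2 (1-2): L=5.1905, (cx,cy)=(0.2670,-0.9637)
member 3 (1-3): L=2.6016, (cx,cy)=(0.9567,-0.2910)
member 4 (2-3): L=4.3860, (cx,cy)=(0.2515,0.9679)
member 5 (2-4): L=2.7120, (cx,cy)=(1.0000,0.0000)
member 6 (3-4): L=4.5397, (cx,cy)=(0.3544,-0.9351)
member 7 (3-5): L=2.8851, (cx,cy)=(0.9996,0.0277)
member 8 (4-5): L=4.5090, (cx,cy)=(0.2828,0.9592)
member 9 (4-6): L=2.6520, (cx,cy)=(1.0000,0.0000)
member 10 (5-6): L=4.5389, (cx,cy)=(0.3034,-0.9529)
solve A·x = −loads:
  F[0-1] = +1357.7729 N (tension)
  F[0-2] = +2405.7165 N (tension)
  F[1-2] = -1191.0299 N (compression)
  F[1-3] = -2182.0985 N (compression)
  F[2-3] = +1185.8953 N (tension)
  F[2-4] = +1789.4444 N (tension)
  F[3-4] = -1939.1834 N (compression)
  F[3-5] = -1102.5666 N (compression)
  F[4-5] = +1890.4493 N (tension)
  F[4-6] = +567.5867 N (tension)
  F[5-6] = -1870.8991 N (compression)
  Rx@0 = -2783.7500 N
  Ry@0 = -1304.0851 N
  Ry@6 = +1782.7251 N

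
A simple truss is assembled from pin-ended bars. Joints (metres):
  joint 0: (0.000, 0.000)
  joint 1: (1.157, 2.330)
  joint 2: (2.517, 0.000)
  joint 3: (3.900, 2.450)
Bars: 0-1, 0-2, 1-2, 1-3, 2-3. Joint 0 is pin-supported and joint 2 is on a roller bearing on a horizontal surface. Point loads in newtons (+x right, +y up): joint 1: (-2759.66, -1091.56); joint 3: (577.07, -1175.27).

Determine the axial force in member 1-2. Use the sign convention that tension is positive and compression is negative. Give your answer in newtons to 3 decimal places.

N=4 nodes, M=5 members, R=3 reactions → 2N=8, M+R=8
member 0 (0-1): L=2.6015, (cx,cy)=(0.4448,0.8957)
member 1 (0-2): L=2.5170, (cx,cy)=(1.0000,0.0000)
member 2 (1-2): L=2.6979, (cx,cy)=(0.5041,-0.8636)
member 3 (1-3): L=2.7456, (cx,cy)=(0.9990,0.0437)
member 4 (2-3): L=2.8134, (cx,cy)=(0.4916,0.8708)
solve A·x = −loads:
  F[0-1] = -2162.6127 N (compression)
  F[0-2] = -1220.7642 N (compression)
  F[1-2] = +1043.2946 N (tension)
  F[1-3] = +1273.1244 N (tension)
  F[2-3] = -1413.4874 N (compression)
  Rx@0 = +2182.5900 N
  Ry@0 = +1936.9525 N
  Ry@2 = +329.8775 N

1043.295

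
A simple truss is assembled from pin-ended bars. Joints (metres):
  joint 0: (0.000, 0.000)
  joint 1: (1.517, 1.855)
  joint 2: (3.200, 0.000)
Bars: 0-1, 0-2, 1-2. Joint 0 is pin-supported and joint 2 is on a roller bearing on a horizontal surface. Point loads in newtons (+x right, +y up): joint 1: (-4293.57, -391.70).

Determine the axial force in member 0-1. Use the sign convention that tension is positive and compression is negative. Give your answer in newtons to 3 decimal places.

N=3 nodes, M=3 members, R=3 reactions → 2N=6, M+R=6
member 0 (0-1): L=2.3963, (cx,cy)=(0.6331,0.7741)
member 1 (0-2): L=3.2000, (cx,cy)=(1.0000,0.0000)
member 2 (1-2): L=2.5047, (cx,cy)=(0.6719,-0.7406)
solve A·x = −loads:
  F[0-1] = -3481.3559 N (compression)
  F[0-2] = -2089.6768 N (compression)
  F[1-2] = +3109.9288 N (tension)
  Rx@0 = +4293.5700 N
  Ry@0 = +2694.9386 N
  Ry@2 = -2303.2386 N

-3481.356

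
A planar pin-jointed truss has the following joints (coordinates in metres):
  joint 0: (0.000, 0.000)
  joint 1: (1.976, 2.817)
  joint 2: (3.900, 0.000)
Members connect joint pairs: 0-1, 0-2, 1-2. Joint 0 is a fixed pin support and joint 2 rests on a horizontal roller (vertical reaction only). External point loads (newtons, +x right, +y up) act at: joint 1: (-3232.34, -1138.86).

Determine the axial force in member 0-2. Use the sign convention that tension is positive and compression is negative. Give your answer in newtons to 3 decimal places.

N=3 nodes, M=3 members, R=3 reactions → 2N=6, M+R=6
member 0 (0-1): L=3.4409, (cx,cy)=(0.5743,0.8187)
member 1 (0-2): L=3.9000, (cx,cy)=(1.0000,0.0000)
member 2 (1-2): L=3.4113, (cx,cy)=(0.5640,-0.8258)
solve A·x = −loads:
  F[0-1] = -3538.1478 N (compression)
  F[0-2] = -1200.5170 N (compression)
  F[1-2] = +2128.5738 N (tension)
  Rx@0 = +3232.3400 N
  Ry@0 = +2896.5816 N
  Ry@2 = -1757.7216 N

-1200.517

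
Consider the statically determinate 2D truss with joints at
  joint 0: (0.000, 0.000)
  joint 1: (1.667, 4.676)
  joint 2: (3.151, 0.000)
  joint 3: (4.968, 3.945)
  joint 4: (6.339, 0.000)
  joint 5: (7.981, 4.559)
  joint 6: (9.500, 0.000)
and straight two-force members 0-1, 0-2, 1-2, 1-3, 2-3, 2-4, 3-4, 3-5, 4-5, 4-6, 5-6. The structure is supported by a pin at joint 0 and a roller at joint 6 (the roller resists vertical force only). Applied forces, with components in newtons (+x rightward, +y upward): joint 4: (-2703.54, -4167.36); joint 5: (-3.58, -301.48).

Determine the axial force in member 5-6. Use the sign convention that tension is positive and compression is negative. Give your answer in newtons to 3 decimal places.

-3196.166

N=7 nodes, M=11 members, R=3 reactions → 2N=14, M+R=14
member 0 (0-1): L=4.9643, (cx,cy)=(0.3358,0.9419)
member 1 (0-2): L=3.1510, (cx,cy)=(1.0000,0.0000)
member 2 (1-2): L=4.9058, (cx,cy)=(0.3025,-0.9532)
member 3 (1-3): L=3.3810, (cx,cy)=(0.9763,-0.2162)
member 4 (2-3): L=4.3433, (cx,cy)=(0.4183,0.9083)
member 5 (2-4): L=3.1880, (cx,cy)=(1.0000,0.0000)
member 6 (3-4): L=4.1764, (cx,cy)=(0.3283,-0.9446)
member 7 (3-5): L=3.0749, (cx,cy)=(0.9799,0.1997)
member 8 (4-5): L=4.8457, (cx,cy)=(0.3389,0.9408)
member 9 (4-6): L=3.1610, (cx,cy)=(1.0000,0.0000)
member 10 (5-6): L=4.8054, (cx,cy)=(0.3161,-0.9487)
solve A·x = −loads:
  F[0-1] = -1525.1159 N (compression)
  F[0-2] = -2194.9855 N (compression)
  F[1-2] = +1749.0782 N (tension)
  F[1-3] = -1066.4500 N (compression)
  F[2-3] = -1835.4665 N (compression)
  F[2-4] = -898.0410 N (compression)
  F[3-4] = +1055.7763 N (tension)
  F[3-5] = -2199.9631 N (compression)
  F[4-5] = +3369.4351 N (tension)
  F[4-6] = +1010.3175 N (tension)
  F[5-6] = -3196.1664 N (compression)
  Rx@0 = +2707.1200 N
  Ry@0 = +1436.5573 N
  Ry@6 = +3032.2827 N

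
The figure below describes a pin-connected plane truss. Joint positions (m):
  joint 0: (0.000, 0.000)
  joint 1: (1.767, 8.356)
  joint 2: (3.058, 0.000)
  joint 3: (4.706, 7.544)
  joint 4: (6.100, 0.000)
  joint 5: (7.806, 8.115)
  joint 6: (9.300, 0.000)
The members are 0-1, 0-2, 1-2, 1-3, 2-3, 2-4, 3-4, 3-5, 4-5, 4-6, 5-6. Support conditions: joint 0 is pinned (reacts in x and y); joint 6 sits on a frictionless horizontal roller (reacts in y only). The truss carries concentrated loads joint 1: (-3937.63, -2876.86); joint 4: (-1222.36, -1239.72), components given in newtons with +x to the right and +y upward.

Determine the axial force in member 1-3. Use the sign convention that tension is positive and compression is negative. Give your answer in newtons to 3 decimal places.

N=7 nodes, M=11 members, R=3 reactions → 2N=14, M+R=14
member 0 (0-1): L=8.5408, (cx,cy)=(0.2069,0.9784)
member 1 (0-2): L=3.0580, (cx,cy)=(1.0000,0.0000)
member 2 (1-2): L=8.4551, (cx,cy)=(0.1527,-0.9883)
member 3 (1-3): L=3.0491, (cx,cy)=(0.9639,-0.2663)
member 4 (2-3): L=7.7219, (cx,cy)=(0.2134,0.9770)
member 5 (2-4): L=3.0420, (cx,cy)=(1.0000,0.0000)
member 6 (3-4): L=7.6717, (cx,cy)=(0.1817,-0.9834)
member 7 (3-5): L=3.1521, (cx,cy)=(0.9835,0.1811)
member 8 (4-5): L=8.2924, (cx,cy)=(0.2057,0.9786)
member 9 (4-6): L=3.2000, (cx,cy)=(1.0000,0.0000)
member 10 (5-6): L=8.2514, (cx,cy)=(0.1811,-0.9835)
solve A·x = −loads:
  F[0-1] = -6433.9698 N (compression)
  F[0-2] = -3828.8684 N (compression)
  F[1-2] = +2851.4954 N (tension)
  F[1-3] = +2252.4592 N (tension)
  F[2-3] = -2884.5169 N (compression)
  F[2-4] = -2777.8687 N (compression)
  F[3-4] = +3643.1362 N (tension)
  F[3-5] = +908.5582 N (tension)
  F[4-5] = -2393.9788 N (compression)
  F[4-6] = -401.0117 N (compression)
  F[5-6] = +2214.7925 N (tension)
  Rx@0 = +5159.9900 N
  Ry@0 = +6294.7663 N
  Ry@6 = -2178.1863 N

2252.459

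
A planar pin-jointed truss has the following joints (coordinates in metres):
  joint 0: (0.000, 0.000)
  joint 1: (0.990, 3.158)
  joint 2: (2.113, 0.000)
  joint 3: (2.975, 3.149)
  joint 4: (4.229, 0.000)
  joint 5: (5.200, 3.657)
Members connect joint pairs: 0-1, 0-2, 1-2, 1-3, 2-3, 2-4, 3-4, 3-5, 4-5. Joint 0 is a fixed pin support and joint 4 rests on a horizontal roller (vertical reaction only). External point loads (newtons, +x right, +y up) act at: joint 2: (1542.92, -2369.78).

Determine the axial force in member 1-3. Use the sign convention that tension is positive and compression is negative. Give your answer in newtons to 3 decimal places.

-794.655

N=6 nodes, M=9 members, R=3 reactions → 2N=12, M+R=12
member 0 (0-1): L=3.3095, (cx,cy)=(0.2991,0.9542)
member 1 (0-2): L=2.1130, (cx,cy)=(1.0000,0.0000)
member 2 (1-2): L=3.3517, (cx,cy)=(0.3351,-0.9422)
member 3 (1-3): L=1.9850, (cx,cy)=(1.0000,-0.0045)
member 4 (2-3): L=3.2648, (cx,cy)=(0.2640,0.9645)
member 5 (2-4): L=2.1160, (cx,cy)=(1.0000,0.0000)
member 6 (3-4): L=3.3895, (cx,cy)=(0.3700,-0.9290)
member 7 (3-5): L=2.2823, (cx,cy)=(0.9749,0.2226)
member 8 (4-5): L=3.7837, (cx,cy)=(0.2566,0.9665)
solve A·x = −loads:
  F[0-1] = -1242.6296 N (compression)
  F[0-2] = +1914.6341 N (tension)
  F[1-2] = +1262.2940 N (tension)
  F[1-3] = -794.6550 N (compression)
  F[2-3] = +1223.8745 N (tension)
  F[2-4] = +471.5141 N (tension)
  F[3-4] = -1274.4798 N (compression)
  F[3-5] = +0.0000 N (tension)
  F[4-5] = -0.0000 N (compression)
  Rx@0 = -1542.9200 N
  Ry@0 = +1185.7305 N
  Ry@4 = +1184.0495 N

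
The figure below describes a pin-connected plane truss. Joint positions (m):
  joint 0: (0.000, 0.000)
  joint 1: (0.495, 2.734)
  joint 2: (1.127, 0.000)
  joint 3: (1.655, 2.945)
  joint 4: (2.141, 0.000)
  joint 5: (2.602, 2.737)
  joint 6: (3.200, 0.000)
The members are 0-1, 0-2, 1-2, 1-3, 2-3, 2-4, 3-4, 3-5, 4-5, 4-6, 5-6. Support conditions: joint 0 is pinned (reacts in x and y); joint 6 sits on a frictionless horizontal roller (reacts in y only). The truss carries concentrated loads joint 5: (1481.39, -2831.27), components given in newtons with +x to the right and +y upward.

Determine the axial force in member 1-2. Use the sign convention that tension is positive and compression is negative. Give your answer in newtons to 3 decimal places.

-702.918

N=7 nodes, M=11 members, R=3 reactions → 2N=14, M+R=14
member 0 (0-1): L=2.7784, (cx,cy)=(0.1782,0.9840)
member 1 (0-2): L=1.1270, (cx,cy)=(1.0000,0.0000)
member 2 (1-2): L=2.8061, (cx,cy)=(0.2252,-0.9743)
member 3 (1-3): L=1.1790, (cx,cy)=(0.9839,0.1790)
member 4 (2-3): L=2.9920, (cx,cy)=(0.1765,0.9843)
member 5 (2-4): L=1.0140, (cx,cy)=(1.0000,0.0000)
member 6 (3-4): L=2.9848, (cx,cy)=(0.1628,-0.9867)
member 7 (3-5): L=0.9696, (cx,cy)=(0.9767,-0.2145)
member 8 (4-5): L=2.7756, (cx,cy)=(0.1661,0.9861)
member 9 (4-6): L=1.0590, (cx,cy)=(1.0000,0.0000)
member 10 (5-6): L=2.8016, (cx,cy)=(0.2135,-0.9770)
solve A·x = −loads:
  F[0-1] = +749.9555 N (tension)
  F[0-2] = +1347.7802 N (tension)
  F[1-2] = -702.9179 N (compression)
  F[1-3] = +296.7137 N (tension)
  F[2-3] = +695.7778 N (tension)
  F[2-4] = +1066.6803 N (tension)
  F[3-4] = -871.8598 N (compression)
  F[3-5] = +569.9381 N (tension)
  F[4-5] = +872.3418 N (tension)
  F[4-6] = +779.8313 N (tension)
  F[5-6] = -3653.4263 N (compression)
  Rx@0 = -1481.3900 N
  Ry@0 = -737.9578 N
  Ry@6 = +3569.2278 N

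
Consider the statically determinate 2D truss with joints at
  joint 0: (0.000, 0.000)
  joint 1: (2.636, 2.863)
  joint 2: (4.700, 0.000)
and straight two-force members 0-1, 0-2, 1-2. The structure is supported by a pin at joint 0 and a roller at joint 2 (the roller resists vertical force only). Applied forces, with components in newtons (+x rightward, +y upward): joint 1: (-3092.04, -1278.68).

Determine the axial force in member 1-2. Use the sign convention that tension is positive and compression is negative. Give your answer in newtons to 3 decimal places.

N=3 nodes, M=3 members, R=3 reactions → 2N=6, M+R=6
member 0 (0-1): L=3.8917, (cx,cy)=(0.6773,0.7357)
member 1 (0-2): L=4.7000, (cx,cy)=(1.0000,0.0000)
member 2 (1-2): L=3.5294, (cx,cy)=(0.5848,-0.8112)
solve A·x = −loads:
  F[0-1] = -3323.5617 N (compression)
  F[0-2] = -840.8575 N (compression)
  F[1-2] = +1437.8616 N (tension)
  Rx@0 = +3092.0400 N
  Ry@0 = +2445.0438 N
  Ry@2 = -1166.3638 N

1437.862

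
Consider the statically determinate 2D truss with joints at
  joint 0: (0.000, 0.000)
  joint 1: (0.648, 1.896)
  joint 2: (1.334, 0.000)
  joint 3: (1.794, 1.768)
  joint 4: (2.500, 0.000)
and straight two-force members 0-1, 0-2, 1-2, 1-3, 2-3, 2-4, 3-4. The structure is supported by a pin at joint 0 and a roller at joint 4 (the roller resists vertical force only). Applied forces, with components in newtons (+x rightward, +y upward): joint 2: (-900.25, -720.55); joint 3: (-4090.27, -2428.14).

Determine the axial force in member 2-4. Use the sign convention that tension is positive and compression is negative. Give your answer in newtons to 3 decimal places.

-305.768

N=5 nodes, M=7 members, R=3 reactions → 2N=10, M+R=10
member 0 (0-1): L=2.0037, (cx,cy)=(0.3234,0.9463)
member 1 (0-2): L=1.3340, (cx,cy)=(1.0000,0.0000)
member 2 (1-2): L=2.0163, (cx,cy)=(0.3402,-0.9403)
member 3 (1-3): L=1.1531, (cx,cy)=(0.9938,-0.1110)
member 4 (2-3): L=1.8269, (cx,cy)=(0.2518,0.9678)
member 5 (2-4): L=1.1660, (cx,cy)=(1.0000,0.0000)
member 6 (3-4): L=1.9037, (cx,cy)=(0.3708,-0.9287)
solve A·x = −loads:
  F[0-1] = -4136.7153 N (compression)
  F[0-2] = -3652.6836 N (compression)
  F[1-2] = +4503.6585 N (tension)
  F[1-3] = -2887.9607 N (compression)
  F[2-3] = -3631.4368 N (compression)
  F[2-4] = -305.7684 N (compression)
  F[3-4] = +824.5130 N (tension)
  Rx@0 = +4990.5200 N
  Ry@0 = +3914.4102 N
  Ry@4 = -765.7202 N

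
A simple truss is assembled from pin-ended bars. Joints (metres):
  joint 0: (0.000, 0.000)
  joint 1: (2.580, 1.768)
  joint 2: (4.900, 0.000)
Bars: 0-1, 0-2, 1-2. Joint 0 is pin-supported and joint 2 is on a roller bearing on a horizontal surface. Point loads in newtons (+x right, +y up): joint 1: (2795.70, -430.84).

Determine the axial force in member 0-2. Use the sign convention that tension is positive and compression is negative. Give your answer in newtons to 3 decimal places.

N=3 nodes, M=3 members, R=3 reactions → 2N=6, M+R=6
member 0 (0-1): L=3.1277, (cx,cy)=(0.8249,0.5653)
member 1 (0-2): L=4.9000, (cx,cy)=(1.0000,0.0000)
member 2 (1-2): L=2.9169, (cx,cy)=(0.7954,-0.6061)
solve A·x = −loads:
  F[0-1] = +1423.6218 N (tension)
  F[0-2] = +1621.3554 N (tension)
  F[1-2] = -2038.4952 N (compression)
  Rx@0 = -2795.7000 N
  Ry@0 = -804.7447 N
  Ry@2 = +1235.5847 N

1621.355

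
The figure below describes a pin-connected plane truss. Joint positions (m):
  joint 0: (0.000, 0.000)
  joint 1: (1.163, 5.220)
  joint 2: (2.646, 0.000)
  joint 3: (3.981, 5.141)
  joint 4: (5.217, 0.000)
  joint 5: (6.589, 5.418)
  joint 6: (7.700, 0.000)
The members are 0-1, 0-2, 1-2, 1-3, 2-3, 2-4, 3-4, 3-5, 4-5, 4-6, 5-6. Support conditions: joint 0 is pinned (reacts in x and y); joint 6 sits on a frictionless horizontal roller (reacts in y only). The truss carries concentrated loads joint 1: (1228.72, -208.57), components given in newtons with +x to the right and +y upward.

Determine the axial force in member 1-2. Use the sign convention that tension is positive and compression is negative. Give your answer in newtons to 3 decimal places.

N=7 nodes, M=11 members, R=3 reactions → 2N=14, M+R=14
member 0 (0-1): L=5.3480, (cx,cy)=(0.2175,0.9761)
member 1 (0-2): L=2.6460, (cx,cy)=(1.0000,0.0000)
member 2 (1-2): L=5.4266, (cx,cy)=(0.2733,-0.9619)
member 3 (1-3): L=2.8191, (cx,cy)=(0.9996,-0.0280)
member 4 (2-3): L=5.3115, (cx,cy)=(0.2513,0.9679)
member 5 (2-4): L=2.5710, (cx,cy)=(1.0000,0.0000)
member 6 (3-4): L=5.2875, (cx,cy)=(0.2338,-0.9723)
member 7 (3-5): L=2.6227, (cx,cy)=(0.9944,0.1056)
member 8 (4-5): L=5.5890, (cx,cy)=(0.2455,0.9694)
member 9 (4-6): L=2.4830, (cx,cy)=(1.0000,0.0000)
member 10 (5-6): L=5.5307, (cx,cy)=(0.2009,-0.9796)
solve A·x = −loads:
  F[0-1] = +671.9906 N (tension)
  F[0-2] = +1082.5856 N (tension)
  F[1-2] = -874.1003 N (compression)
  F[1-3] = -844.0387 N (compression)
  F[2-3] = +868.7130 N (tension)
  F[2-4] = +625.3639 N (tension)
  F[3-4] = -933.5860 N (compression)
  F[3-5] = -409.4196 N (compression)
  F[4-5] = +936.3723 N (tension)
  F[4-6] = +177.2676 N (tension)
  F[5-6] = -882.4665 N (compression)
  Rx@0 = -1228.7200 N
  Ry@0 = -655.9086 N
  Ry@6 = +864.4786 N

-874.100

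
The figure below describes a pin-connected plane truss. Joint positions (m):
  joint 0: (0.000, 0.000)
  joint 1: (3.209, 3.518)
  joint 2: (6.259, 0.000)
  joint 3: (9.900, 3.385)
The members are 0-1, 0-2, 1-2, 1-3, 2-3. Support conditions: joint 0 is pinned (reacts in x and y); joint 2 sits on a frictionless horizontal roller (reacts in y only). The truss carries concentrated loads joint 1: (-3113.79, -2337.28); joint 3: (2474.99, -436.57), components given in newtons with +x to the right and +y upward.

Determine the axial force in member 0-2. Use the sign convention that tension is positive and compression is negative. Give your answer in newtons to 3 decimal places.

543.944

N=4 nodes, M=5 members, R=3 reactions → 2N=8, M+R=8
member 0 (0-1): L=4.7617, (cx,cy)=(0.6739,0.7388)
member 1 (0-2): L=6.2590, (cx,cy)=(1.0000,0.0000)
member 2 (1-2): L=4.6561, (cx,cy)=(0.6551,-0.7556)
member 3 (1-3): L=6.6923, (cx,cy)=(0.9998,-0.0199)
member 4 (2-3): L=4.9714, (cx,cy)=(0.7324,0.6809)
solve A·x = −loads:
  F[0-1] = -1755.0330 N (compression)
  F[0-2] = +543.9444 N (tension)
  F[1-2] = -1453.1339 N (compression)
  F[1-3] = +2883.5070 N (tension)
  F[2-3] = -557.0124 N (compression)
  Rx@0 = +638.8000 N
  Ry@0 = +1296.6328 N
  Ry@2 = +1477.2172 N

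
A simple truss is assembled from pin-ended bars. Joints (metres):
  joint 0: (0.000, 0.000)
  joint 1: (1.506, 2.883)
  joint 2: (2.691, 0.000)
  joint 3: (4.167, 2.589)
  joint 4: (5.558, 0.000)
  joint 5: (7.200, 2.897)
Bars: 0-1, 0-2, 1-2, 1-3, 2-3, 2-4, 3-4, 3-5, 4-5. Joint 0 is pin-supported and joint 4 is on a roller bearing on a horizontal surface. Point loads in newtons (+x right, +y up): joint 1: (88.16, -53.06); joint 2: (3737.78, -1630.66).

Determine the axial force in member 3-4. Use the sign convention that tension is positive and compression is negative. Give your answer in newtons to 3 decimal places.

N=6 nodes, M=9 members, R=3 reactions → 2N=12, M+R=12
member 0 (0-1): L=3.2526, (cx,cy)=(0.4630,0.8864)
member 1 (0-2): L=2.6910, (cx,cy)=(1.0000,0.0000)
member 2 (1-2): L=3.1170, (cx,cy)=(0.3802,-0.9249)
member 3 (1-3): L=2.6772, (cx,cy)=(0.9940,-0.1098)
member 4 (2-3): L=2.9802, (cx,cy)=(0.4953,0.8687)
member 5 (2-4): L=2.8670, (cx,cy)=(1.0000,0.0000)
member 6 (3-4): L=2.9390, (cx,cy)=(0.4733,-0.8809)
member 7 (3-5): L=3.0486, (cx,cy)=(0.9949,0.1010)
member 8 (4-5): L=3.3300, (cx,cy)=(0.4931,0.8700)
solve A·x = −loads:
  F[0-1] = -941.0473 N (compression)
  F[0-2] = +4261.6517 N (tension)
  F[1-2] = +950.1731 N (tension)
  F[1-3] = -890.4837 N (compression)
  F[2-3] = +865.4260 N (tension)
  F[2-4] = +456.4772 N (tension)
  F[3-4] = -964.4807 N (compression)
  F[3-5] = +0.0000 N (tension)
  F[4-5] = -0.0000 N (compression)
  Rx@0 = -3825.9400 N
  Ry@0 = +834.1015 N
  Ry@4 = +849.6185 N

-964.481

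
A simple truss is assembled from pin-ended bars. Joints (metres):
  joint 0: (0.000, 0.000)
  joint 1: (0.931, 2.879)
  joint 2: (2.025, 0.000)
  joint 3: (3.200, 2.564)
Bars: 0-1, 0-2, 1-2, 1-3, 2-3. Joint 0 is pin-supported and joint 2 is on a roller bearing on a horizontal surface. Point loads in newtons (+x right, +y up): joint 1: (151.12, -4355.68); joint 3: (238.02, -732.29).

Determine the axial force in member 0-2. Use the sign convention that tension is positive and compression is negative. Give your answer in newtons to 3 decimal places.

N=4 nodes, M=5 members, R=3 reactions → 2N=8, M+R=8
member 0 (0-1): L=3.0258, (cx,cy)=(0.3077,0.9515)
member 1 (0-2): L=2.0250, (cx,cy)=(1.0000,0.0000)
member 2 (1-2): L=3.0799, (cx,cy)=(0.3552,-0.9348)
member 3 (1-3): L=2.2908, (cx,cy)=(0.9905,-0.1375)
member 4 (2-3): L=2.8204, (cx,cy)=(0.4166,0.9091)
solve A·x = −loads:
  F[0-1] = -1484.0006 N (compression)
  F[0-2] = +845.7496 N (tension)
  F[1-2] = -3229.1266 N (compression)
  F[1-3] = +544.4673 N (tension)
  F[2-3] = -723.1659 N (compression)
  Rx@0 = -389.1400 N
  Ry@0 = +1412.0076 N
  Ry@2 = +3675.9624 N

845.750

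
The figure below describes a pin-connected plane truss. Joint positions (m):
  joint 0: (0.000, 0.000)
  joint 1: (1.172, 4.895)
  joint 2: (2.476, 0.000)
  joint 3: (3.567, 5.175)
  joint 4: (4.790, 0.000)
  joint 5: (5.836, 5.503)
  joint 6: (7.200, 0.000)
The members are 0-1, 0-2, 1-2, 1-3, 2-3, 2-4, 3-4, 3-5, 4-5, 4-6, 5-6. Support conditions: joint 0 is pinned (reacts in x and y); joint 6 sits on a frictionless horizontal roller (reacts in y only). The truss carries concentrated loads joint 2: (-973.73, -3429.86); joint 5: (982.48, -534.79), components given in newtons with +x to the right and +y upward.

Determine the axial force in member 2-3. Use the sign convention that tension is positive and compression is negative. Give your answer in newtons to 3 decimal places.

N=7 nodes, M=11 members, R=3 reactions → 2N=14, M+R=14
member 0 (0-1): L=5.0333, (cx,cy)=(0.2328,0.9725)
member 1 (0-2): L=2.4760, (cx,cy)=(1.0000,0.0000)
member 2 (1-2): L=5.0657, (cx,cy)=(0.2574,-0.9663)
member 3 (1-3): L=2.4113, (cx,cy)=(0.9932,0.1161)
member 4 (2-3): L=5.2888, (cx,cy)=(0.2063,0.9785)
member 5 (2-4): L=2.3140, (cx,cy)=(1.0000,0.0000)
member 6 (3-4): L=5.3176, (cx,cy)=(0.2300,-0.9732)
member 7 (3-5): L=2.2926, (cx,cy)=(0.9897,0.1431)
member 8 (4-5): L=5.6015, (cx,cy)=(0.1867,0.9824)
member 9 (4-6): L=2.4100, (cx,cy)=(1.0000,0.0000)
member 10 (5-6): L=5.6695, (cx,cy)=(0.2406,-0.9706)
solve A·x = −loads:
  F[0-1] = -1646.0106 N (compression)
  F[0-2] = +392.0185 N (tension)
  F[1-2] = +1561.5887 N (tension)
  F[1-3] = -790.5960 N (compression)
  F[2-3] = +1963.1198 N (tension)
  F[2-4] = +1362.7621 N (tension)
  F[3-4] = -1872.0105 N (compression)
  F[3-5] = +50.7899 N (tension)
  F[4-5] = +1854.4452 N (tension)
  F[4-6] = +585.9233 N (tension)
  F[5-6] = -2435.4152 N (compression)
  Rx@0 = -8.7500 N
  Ry@0 = +1600.7673 N
  Ry@6 = +2363.8827 N

1963.120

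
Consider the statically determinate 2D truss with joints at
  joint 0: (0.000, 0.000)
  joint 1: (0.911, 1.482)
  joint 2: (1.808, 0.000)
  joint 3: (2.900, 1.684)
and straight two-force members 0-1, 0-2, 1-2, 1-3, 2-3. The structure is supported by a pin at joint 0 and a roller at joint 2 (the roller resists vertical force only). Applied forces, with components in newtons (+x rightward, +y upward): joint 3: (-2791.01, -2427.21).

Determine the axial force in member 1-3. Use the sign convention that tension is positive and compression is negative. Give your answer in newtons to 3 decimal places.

-1309.575

N=4 nodes, M=5 members, R=3 reactions → 2N=8, M+R=8
member 0 (0-1): L=1.7396, (cx,cy)=(0.5237,0.8519)
member 1 (0-2): L=1.8080, (cx,cy)=(1.0000,0.0000)
member 2 (1-2): L=1.7323, (cx,cy)=(0.5178,-0.8555)
member 3 (1-3): L=1.9992, (cx,cy)=(0.9949,0.1010)
member 4 (2-3): L=2.0071, (cx,cy)=(0.5441,0.8390)
solve A·x = −loads:
  F[0-1] = -1330.6487 N (compression)
  F[0-2] = -2094.1753 N (compression)
  F[1-2] = +1170.4047 N (tension)
  F[1-3] = -1309.5751 N (compression)
  F[2-3] = -2735.1563 N (compression)
  Rx@0 = +2791.0100 N
  Ry@0 = +1133.5993 N
  Ry@2 = +1293.6107 N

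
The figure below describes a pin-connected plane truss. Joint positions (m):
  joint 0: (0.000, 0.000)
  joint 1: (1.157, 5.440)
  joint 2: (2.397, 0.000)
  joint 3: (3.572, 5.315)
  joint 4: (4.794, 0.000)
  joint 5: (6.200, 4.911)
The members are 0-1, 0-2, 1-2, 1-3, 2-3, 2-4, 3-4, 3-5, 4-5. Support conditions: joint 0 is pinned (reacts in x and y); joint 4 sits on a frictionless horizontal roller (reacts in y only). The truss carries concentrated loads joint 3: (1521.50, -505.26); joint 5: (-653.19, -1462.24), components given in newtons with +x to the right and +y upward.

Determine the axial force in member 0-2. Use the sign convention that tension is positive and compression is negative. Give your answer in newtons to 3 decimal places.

N=6 nodes, M=9 members, R=3 reactions → 2N=12, M+R=12
member 0 (0-1): L=5.5617, (cx,cy)=(0.2080,0.9781)
member 1 (0-2): L=2.3970, (cx,cy)=(1.0000,0.0000)
member 2 (1-2): L=5.5795, (cx,cy)=(0.2222,-0.9750)
member 3 (1-3): L=2.4182, (cx,cy)=(0.9987,-0.0517)
member 4 (2-3): L=5.4433, (cx,cy)=(0.2159,0.9764)
member 5 (2-4): L=2.3970, (cx,cy)=(1.0000,0.0000)
member 6 (3-4): L=5.4537, (cx,cy)=(0.2241,-0.9746)
member 7 (3-5): L=2.6589, (cx,cy)=(0.9884,-0.1519)
member 8 (4-5): L=5.1083, (cx,cy)=(0.2752,0.9614)
solve A·x = −loads:
  F[0-1] = +1347.2550 N (tension)
  F[0-2] = +588.0395 N (tension)
  F[1-2] = -1382.7738 N (compression)
  F[1-3] = +588.3658 N (tension)
  F[2-3] = +1380.7453 N (tension)
  F[2-4] = -17.3176 N (compression)
  F[3-4] = -1835.1645 N (compression)
  F[3-5] = -227.3076 N (compression)
  F[4-5] = -1556.9121 N (compression)
  Rx@0 = -868.3100 N
  Ry@0 = -1317.7802 N
  Ry@4 = +3285.2802 N

588.039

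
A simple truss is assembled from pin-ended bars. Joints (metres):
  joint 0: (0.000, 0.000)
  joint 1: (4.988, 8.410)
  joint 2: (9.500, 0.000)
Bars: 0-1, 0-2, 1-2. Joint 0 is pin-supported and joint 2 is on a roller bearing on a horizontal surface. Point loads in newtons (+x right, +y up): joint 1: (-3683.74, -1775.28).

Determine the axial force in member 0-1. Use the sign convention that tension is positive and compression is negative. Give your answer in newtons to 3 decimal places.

N=3 nodes, M=3 members, R=3 reactions → 2N=6, M+R=6
member 0 (0-1): L=9.7779, (cx,cy)=(0.5101,0.8601)
member 1 (0-2): L=9.5000, (cx,cy)=(1.0000,0.0000)
member 2 (1-2): L=9.5439, (cx,cy)=(0.4728,-0.8812)
solve A·x = −loads:
  F[0-1] = -4771.8286 N (compression)
  F[0-2] = -1249.4988 N (compression)
  F[1-2] = +2642.9756 N (tension)
  Rx@0 = +3683.7400 N
  Ry@0 = +4104.2439 N
  Ry@2 = -2328.9639 N

-4771.829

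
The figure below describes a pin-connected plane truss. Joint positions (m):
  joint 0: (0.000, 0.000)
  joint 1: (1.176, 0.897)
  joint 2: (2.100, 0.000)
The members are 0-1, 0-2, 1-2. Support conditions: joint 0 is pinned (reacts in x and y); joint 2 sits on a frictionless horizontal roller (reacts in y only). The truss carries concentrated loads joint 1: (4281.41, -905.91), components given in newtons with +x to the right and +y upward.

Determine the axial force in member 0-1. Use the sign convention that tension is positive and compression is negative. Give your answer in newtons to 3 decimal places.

2358.189

N=3 nodes, M=3 members, R=3 reactions → 2N=6, M+R=6
member 0 (0-1): L=1.4790, (cx,cy)=(0.7951,0.6065)
member 1 (0-2): L=2.1000, (cx,cy)=(1.0000,0.0000)
member 2 (1-2): L=1.2878, (cx,cy)=(0.7175,-0.6965)
solve A·x = −loads:
  F[0-1] = +2358.1894 N (tension)
  F[0-2] = +2406.4002 N (tension)
  F[1-2] = -3353.8108 N (compression)
  Rx@0 = -4281.4100 N
  Ry@0 = -1430.1733 N
  Ry@2 = +2336.0833 N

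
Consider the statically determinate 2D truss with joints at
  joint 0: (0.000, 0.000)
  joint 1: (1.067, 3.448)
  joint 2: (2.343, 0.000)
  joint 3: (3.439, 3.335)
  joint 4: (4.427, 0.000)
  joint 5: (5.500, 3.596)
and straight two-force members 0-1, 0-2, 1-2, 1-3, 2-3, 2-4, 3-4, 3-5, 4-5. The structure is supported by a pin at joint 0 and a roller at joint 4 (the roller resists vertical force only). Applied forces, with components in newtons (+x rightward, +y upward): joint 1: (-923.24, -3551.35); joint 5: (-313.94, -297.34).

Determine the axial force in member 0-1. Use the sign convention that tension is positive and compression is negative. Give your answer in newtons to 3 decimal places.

-3765.724

N=6 nodes, M=9 members, R=3 reactions → 2N=12, M+R=12
member 0 (0-1): L=3.6093, (cx,cy)=(0.2956,0.9553)
member 1 (0-2): L=2.3430, (cx,cy)=(1.0000,0.0000)
member 2 (1-2): L=3.6765, (cx,cy)=(0.3471,-0.9378)
member 3 (1-3): L=2.3747, (cx,cy)=(0.9989,-0.0476)
member 4 (2-3): L=3.5105, (cx,cy)=(0.3122,0.9500)
member 5 (2-4): L=2.0840, (cx,cy)=(1.0000,0.0000)
member 6 (3-4): L=3.4783, (cx,cy)=(0.2840,-0.9588)
member 7 (3-5): L=2.0775, (cx,cy)=(0.9921,0.1256)
member 8 (4-5): L=3.7527, (cx,cy)=(0.2859,0.9583)
solve A·x = −loads:
  F[0-1] = -3765.7244 N (compression)
  F[0-2] = -123.9433 N (compression)
  F[1-2] = +59.8225 N (tension)
  F[1-3] = -210.9981 N (compression)
  F[2-3] = -59.0560 N (compression)
  F[2-4] = -84.7431 N (compression)
  F[3-4] = +17.1280 N (tension)
  F[3-5] = -235.9315 N (compression)
  F[4-5] = -279.3621 N (compression)
  Rx@0 = +1237.1800 N
  Ry@0 = +3597.4136 N
  Ry@4 = +251.2764 N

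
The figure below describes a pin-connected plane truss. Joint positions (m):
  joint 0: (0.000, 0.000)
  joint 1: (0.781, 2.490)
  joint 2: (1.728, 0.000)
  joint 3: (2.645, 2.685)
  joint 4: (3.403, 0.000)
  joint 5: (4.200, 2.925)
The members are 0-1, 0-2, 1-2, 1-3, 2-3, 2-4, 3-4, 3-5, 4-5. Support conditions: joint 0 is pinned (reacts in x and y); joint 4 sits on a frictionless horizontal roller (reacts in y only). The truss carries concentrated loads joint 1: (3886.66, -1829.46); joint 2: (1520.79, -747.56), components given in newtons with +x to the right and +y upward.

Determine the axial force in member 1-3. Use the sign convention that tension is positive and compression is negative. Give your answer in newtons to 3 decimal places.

-2369.941

N=6 nodes, M=9 members, R=3 reactions → 2N=12, M+R=12
member 0 (0-1): L=2.6096, (cx,cy)=(0.2993,0.9542)
member 1 (0-2): L=1.7280, (cx,cy)=(1.0000,0.0000)
member 2 (1-2): L=2.6640, (cx,cy)=(0.3555,-0.9347)
member 3 (1-3): L=1.8742, (cx,cy)=(0.9946,0.1040)
member 4 (2-3): L=2.8373, (cx,cy)=(0.3232,0.9463)
member 5 (2-4): L=1.6750, (cx,cy)=(1.0000,0.0000)
member 6 (3-4): L=2.7899, (cx,cy)=(0.2717,-0.9624)
member 7 (3-5): L=1.5734, (cx,cy)=(0.9883,0.1525)
member 8 (4-5): L=3.0316, (cx,cy)=(0.2629,0.9648)
solve A·x = −loads:
  F[0-1] = +1117.5691 N (tension)
  F[0-2] = +5072.9856 N (tension)
  F[1-2] = -3361.9807 N (compression)
  F[1-3] = -2369.9410 N (compression)
  F[2-3] = +4110.5566 N (tension)
  F[2-4] = +1028.5555 N (tension)
  F[3-4] = -3785.7686 N (compression)
  F[3-5] = -0.0000 N (compression)
  F[4-5] = +0.0000 N (tension)
  Rx@0 = -5407.4500 N
  Ry@0 = -1066.3462 N
  Ry@4 = +3643.3662 N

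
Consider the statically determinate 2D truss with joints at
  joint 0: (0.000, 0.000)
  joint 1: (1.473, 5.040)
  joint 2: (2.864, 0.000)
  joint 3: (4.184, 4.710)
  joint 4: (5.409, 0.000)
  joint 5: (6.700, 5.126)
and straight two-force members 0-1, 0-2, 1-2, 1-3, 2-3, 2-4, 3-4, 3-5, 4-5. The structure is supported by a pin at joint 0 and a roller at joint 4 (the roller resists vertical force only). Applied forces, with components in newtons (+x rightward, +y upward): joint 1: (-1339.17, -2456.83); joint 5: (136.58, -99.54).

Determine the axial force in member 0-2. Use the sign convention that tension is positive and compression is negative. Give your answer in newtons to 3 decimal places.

N=6 nodes, M=9 members, R=3 reactions → 2N=12, M+R=12
member 0 (0-1): L=5.2508, (cx,cy)=(0.2805,0.9598)
member 1 (0-2): L=2.8640, (cx,cy)=(1.0000,0.0000)
member 2 (1-2): L=5.2284, (cx,cy)=(0.2660,-0.9640)
member 3 (1-3): L=2.7310, (cx,cy)=(0.9927,-0.1208)
member 4 (2-3): L=4.8915, (cx,cy)=(0.2699,0.9629)
member 5 (2-4): L=2.5450, (cx,cy)=(1.0000,0.0000)
member 6 (3-4): L=4.8667, (cx,cy)=(0.2517,-0.9678)
member 7 (3-5): L=2.5502, (cx,cy)=(0.9866,0.1631)
member 8 (4-5): L=5.2861, (cx,cy)=(0.2442,0.9697)
solve A·x = −loads:
  F[0-1] = -3002.9776 N (compression)
  F[0-2] = -360.1752 N (compression)
  F[1-2] = +391.9152 N (tension)
  F[1-3] = +395.3851 N (tension)
  F[2-3] = -392.3467 N (compression)
  F[2-4] = -150.0303 N (compression)
  F[3-4] = +468.5415 N (tension)
  F[3-5] = +170.9634 N (tension)
  F[4-5] = -131.4080 N (compression)
  Rx@0 = +1202.5900 N
  Ry@0 = +2882.3968 N
  Ry@4 = -326.0268 N

-360.175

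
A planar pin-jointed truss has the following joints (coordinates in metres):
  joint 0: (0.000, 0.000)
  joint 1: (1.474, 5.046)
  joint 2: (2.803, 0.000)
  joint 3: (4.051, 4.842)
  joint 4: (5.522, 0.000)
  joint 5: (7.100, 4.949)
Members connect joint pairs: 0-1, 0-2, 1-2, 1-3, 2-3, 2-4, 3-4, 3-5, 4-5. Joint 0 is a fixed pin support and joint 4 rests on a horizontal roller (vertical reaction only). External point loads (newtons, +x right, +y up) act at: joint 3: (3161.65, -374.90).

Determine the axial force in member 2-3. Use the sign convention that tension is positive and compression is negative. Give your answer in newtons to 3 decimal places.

N=6 nodes, M=9 members, R=3 reactions → 2N=12, M+R=12
member 0 (0-1): L=5.2569, (cx,cy)=(0.2804,0.9599)
member 1 (0-2): L=2.8030, (cx,cy)=(1.0000,0.0000)
member 2 (1-2): L=5.2181, (cx,cy)=(0.2547,-0.9670)
member 3 (1-3): L=2.5851, (cx,cy)=(0.9969,-0.0789)
member 4 (2-3): L=5.0002, (cx,cy)=(0.2496,0.9684)
member 5 (2-4): L=2.7190, (cx,cy)=(1.0000,0.0000)
member 6 (3-4): L=5.0605, (cx,cy)=(0.2907,-0.9568)
member 7 (3-5): L=3.0509, (cx,cy)=(0.9994,0.0351)
member 8 (4-5): L=5.1945, (cx,cy)=(0.3038,0.9527)
solve A·x = −loads:
  F[0-1] = +2784.1289 N (tension)
  F[0-2] = +2380.9958 N (tension)
  F[1-2] = -2887.6915 N (compression)
  F[1-3] = +1520.8675 N (tension)
  F[2-3] = +2883.7259 N (tension)
  F[2-4] = +925.7831 N (tension)
  F[3-4] = -3184.8666 N (compression)
  F[3-5] = -0.0000 N (compression)
  F[4-5] = +0.0000 N (tension)
  Rx@0 = -3161.6500 N
  Ry@0 = -2672.4432 N
  Ry@4 = +3047.3432 N

2883.726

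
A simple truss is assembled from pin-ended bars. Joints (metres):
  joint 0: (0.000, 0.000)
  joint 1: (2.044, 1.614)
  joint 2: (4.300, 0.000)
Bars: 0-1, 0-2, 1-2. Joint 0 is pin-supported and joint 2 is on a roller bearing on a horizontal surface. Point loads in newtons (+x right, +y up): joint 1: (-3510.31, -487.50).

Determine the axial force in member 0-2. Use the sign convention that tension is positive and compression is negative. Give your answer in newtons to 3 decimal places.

-1517.780

N=3 nodes, M=3 members, R=3 reactions → 2N=6, M+R=6
member 0 (0-1): L=2.6044, (cx,cy)=(0.7848,0.6197)
member 1 (0-2): L=4.3000, (cx,cy)=(1.0000,0.0000)
member 2 (1-2): L=2.7739, (cx,cy)=(0.8133,-0.5819)
solve A·x = −loads:
  F[0-1] = -2538.8253 N (compression)
  F[0-2] = -1517.7795 N (compression)
  F[1-2] = +1866.2108 N (tension)
  Rx@0 = +3510.3100 N
  Ry@0 = +1573.3582 N
  Ry@2 = -1085.8582 N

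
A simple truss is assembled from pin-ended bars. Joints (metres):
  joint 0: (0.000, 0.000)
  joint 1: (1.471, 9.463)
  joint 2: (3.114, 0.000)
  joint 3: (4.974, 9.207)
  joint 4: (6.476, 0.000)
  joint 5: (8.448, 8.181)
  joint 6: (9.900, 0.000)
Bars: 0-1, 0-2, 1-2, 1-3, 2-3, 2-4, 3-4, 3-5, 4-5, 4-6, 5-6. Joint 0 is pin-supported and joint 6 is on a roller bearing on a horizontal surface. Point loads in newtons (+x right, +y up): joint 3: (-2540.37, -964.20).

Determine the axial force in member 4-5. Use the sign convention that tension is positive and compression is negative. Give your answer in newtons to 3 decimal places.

N=7 nodes, M=11 members, R=3 reactions → 2N=14, M+R=14
member 0 (0-1): L=9.5766, (cx,cy)=(0.1536,0.9881)
member 1 (0-2): L=3.1140, (cx,cy)=(1.0000,0.0000)
member 2 (1-2): L=9.6046, (cx,cy)=(0.1711,-0.9853)
member 3 (1-3): L=3.5123, (cx,cy)=(0.9973,-0.0729)
member 4 (2-3): L=9.3930, (cx,cy)=(0.1980,0.9802)
member 5 (2-4): L=3.3620, (cx,cy)=(1.0000,0.0000)
member 6 (3-4): L=9.3287, (cx,cy)=(0.1610,-0.9870)
member 7 (3-5): L=3.6223, (cx,cy)=(0.9590,-0.2832)
member 8 (4-5): L=8.4153, (cx,cy)=(0.2343,0.9722)
member 9 (4-6): L=3.4240, (cx,cy)=(1.0000,0.0000)
member 10 (5-6): L=8.3089, (cx,cy)=(0.1748,-0.9846)
solve A·x = −loads:
  F[0-1] = -2876.4423 N (compression)
  F[0-2] = -2098.5404 N (compression)
  F[1-2] = +2955.0971 N (tension)
  F[1-3] = -949.8677 N (compression)
  F[2-3] = -2970.3575 N (compression)
  F[2-4] = -1004.8391 N (compression)
  F[3-4] = +1683.3494 N (tension)
  F[3-5] = +765.1395 N (tension)
  F[4-5] = -1708.9714 N (compression)
  F[4-6] = -333.3347 N (compression)
  F[5-6] = +1907.4581 N (tension)
  Rx@0 = +2540.3700 N
  Ry@0 = +2842.3066 N
  Ry@6 = -1878.1066 N

-1708.971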